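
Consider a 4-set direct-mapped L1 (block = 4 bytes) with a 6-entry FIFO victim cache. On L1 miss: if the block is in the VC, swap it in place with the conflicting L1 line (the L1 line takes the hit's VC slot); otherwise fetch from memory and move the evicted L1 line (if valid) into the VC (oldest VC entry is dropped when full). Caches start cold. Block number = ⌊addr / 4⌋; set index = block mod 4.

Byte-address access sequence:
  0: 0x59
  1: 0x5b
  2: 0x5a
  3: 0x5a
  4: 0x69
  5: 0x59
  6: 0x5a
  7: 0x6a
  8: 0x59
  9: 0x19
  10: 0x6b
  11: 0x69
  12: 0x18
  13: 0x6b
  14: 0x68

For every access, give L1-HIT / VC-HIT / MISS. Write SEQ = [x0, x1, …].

SEQ = [MISS, L1-HIT, L1-HIT, L1-HIT, MISS, VC-HIT, L1-HIT, VC-HIT, VC-HIT, MISS, VC-HIT, L1-HIT, VC-HIT, VC-HIT, L1-HIT]

  [0] addr=0x59 blk=22 s=2: MISS | VC []
  [1] addr=0x5b blk=22 s=2: L1-HIT | VC []
  [2] addr=0x5a blk=22 s=2: L1-HIT | VC []
  [3] addr=0x5a blk=22 s=2: L1-HIT | VC []
  [4] addr=0x69 blk=26 s=2: MISS | VC [22]
  [5] addr=0x59 blk=22 s=2: VC-HIT | VC [26]
  [6] addr=0x5a blk=22 s=2: L1-HIT | VC [26]
  [7] addr=0x6a blk=26 s=2: VC-HIT | VC [22]
  [8] addr=0x59 blk=22 s=2: VC-HIT | VC [26]
  [9] addr=0x19 blk=6 s=2: MISS | VC [26, 22]
  [10] addr=0x6b blk=26 s=2: VC-HIT | VC [6, 22]
  [11] addr=0x69 blk=26 s=2: L1-HIT | VC [6, 22]
  [12] addr=0x18 blk=6 s=2: VC-HIT | VC [26, 22]
  [13] addr=0x6b blk=26 s=2: VC-HIT | VC [6, 22]
  [14] addr=0x68 blk=26 s=2: L1-HIT | VC [6, 22]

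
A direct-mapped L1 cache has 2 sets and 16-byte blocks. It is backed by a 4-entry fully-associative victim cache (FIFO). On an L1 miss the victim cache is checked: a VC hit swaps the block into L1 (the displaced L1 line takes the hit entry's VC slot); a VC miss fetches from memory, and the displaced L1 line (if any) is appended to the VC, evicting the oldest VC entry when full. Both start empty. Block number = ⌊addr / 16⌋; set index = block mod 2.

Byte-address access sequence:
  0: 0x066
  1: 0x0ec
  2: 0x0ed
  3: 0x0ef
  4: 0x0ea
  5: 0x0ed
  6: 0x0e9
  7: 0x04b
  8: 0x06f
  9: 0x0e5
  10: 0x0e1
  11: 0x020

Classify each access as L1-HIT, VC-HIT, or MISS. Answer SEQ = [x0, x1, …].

0: 0x66 (blk 6, set 0) → MISS  vc=[]
1: 0xec (blk 14, set 0) → MISS  vc=[6]
2: 0xed (blk 14, set 0) → L1-HIT  vc=[6]
3: 0xef (blk 14, set 0) → L1-HIT  vc=[6]
4: 0xea (blk 14, set 0) → L1-HIT  vc=[6]
5: 0xed (blk 14, set 0) → L1-HIT  vc=[6]
6: 0xe9 (blk 14, set 0) → L1-HIT  vc=[6]
7: 0x4b (blk 4, set 0) → MISS  vc=[6, 14]
8: 0x6f (blk 6, set 0) → VC-HIT  vc=[4, 14]
9: 0xe5 (blk 14, set 0) → VC-HIT  vc=[4, 6]
10: 0xe1 (blk 14, set 0) → L1-HIT  vc=[4, 6]
11: 0x20 (blk 2, set 0) → MISS  vc=[4, 6, 14]

SEQ = [MISS, MISS, L1-HIT, L1-HIT, L1-HIT, L1-HIT, L1-HIT, MISS, VC-HIT, VC-HIT, L1-HIT, MISS]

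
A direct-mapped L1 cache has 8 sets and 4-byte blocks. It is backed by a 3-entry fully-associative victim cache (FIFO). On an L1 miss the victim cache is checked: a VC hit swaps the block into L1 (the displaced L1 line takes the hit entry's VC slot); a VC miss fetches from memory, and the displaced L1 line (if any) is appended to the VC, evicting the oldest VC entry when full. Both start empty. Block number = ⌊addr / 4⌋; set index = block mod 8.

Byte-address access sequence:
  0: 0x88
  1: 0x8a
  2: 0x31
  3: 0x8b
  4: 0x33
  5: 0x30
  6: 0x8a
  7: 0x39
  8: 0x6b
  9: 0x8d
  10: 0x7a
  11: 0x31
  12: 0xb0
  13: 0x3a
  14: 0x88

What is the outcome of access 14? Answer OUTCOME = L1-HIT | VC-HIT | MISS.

OUTCOME = VC-HIT

0: 0x88 (blk 34, set 2) → MISS  vc=[]
1: 0x8a (blk 34, set 2) → L1-HIT  vc=[]
2: 0x31 (blk 12, set 4) → MISS  vc=[]
3: 0x8b (blk 34, set 2) → L1-HIT  vc=[]
4: 0x33 (blk 12, set 4) → L1-HIT  vc=[]
5: 0x30 (blk 12, set 4) → L1-HIT  vc=[]
6: 0x8a (blk 34, set 2) → L1-HIT  vc=[]
7: 0x39 (blk 14, set 6) → MISS  vc=[]
8: 0x6b (blk 26, set 2) → MISS  vc=[34]
9: 0x8d (blk 35, set 3) → MISS  vc=[34]
10: 0x7a (blk 30, set 6) → MISS  vc=[34, 14]
11: 0x31 (blk 12, set 4) → L1-HIT  vc=[34, 14]
12: 0xb0 (blk 44, set 4) → MISS  vc=[34, 14, 12]
13: 0x3a (blk 14, set 6) → VC-HIT  vc=[34, 30, 12]
14: 0x88 (blk 34, set 2) → VC-HIT  vc=[26, 30, 12]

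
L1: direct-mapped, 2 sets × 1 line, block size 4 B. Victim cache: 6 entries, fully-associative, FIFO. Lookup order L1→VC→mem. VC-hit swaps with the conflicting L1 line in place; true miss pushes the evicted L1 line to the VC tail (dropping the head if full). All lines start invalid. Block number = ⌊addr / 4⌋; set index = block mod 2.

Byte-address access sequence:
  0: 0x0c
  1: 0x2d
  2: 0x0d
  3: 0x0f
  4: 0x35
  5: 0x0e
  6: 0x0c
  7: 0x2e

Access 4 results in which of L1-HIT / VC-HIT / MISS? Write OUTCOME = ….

OUTCOME = MISS

  [0] addr=0xc blk=3 s=1: MISS | VC []
  [1] addr=0x2d blk=11 s=1: MISS | VC [3]
  [2] addr=0xd blk=3 s=1: VC-HIT | VC [11]
  [3] addr=0xf blk=3 s=1: L1-HIT | VC [11]
  [4] addr=0x35 blk=13 s=1: MISS | VC [11, 3]
  [5] addr=0xe blk=3 s=1: VC-HIT | VC [11, 13]
  [6] addr=0xc blk=3 s=1: L1-HIT | VC [11, 13]
  [7] addr=0x2e blk=11 s=1: VC-HIT | VC [3, 13]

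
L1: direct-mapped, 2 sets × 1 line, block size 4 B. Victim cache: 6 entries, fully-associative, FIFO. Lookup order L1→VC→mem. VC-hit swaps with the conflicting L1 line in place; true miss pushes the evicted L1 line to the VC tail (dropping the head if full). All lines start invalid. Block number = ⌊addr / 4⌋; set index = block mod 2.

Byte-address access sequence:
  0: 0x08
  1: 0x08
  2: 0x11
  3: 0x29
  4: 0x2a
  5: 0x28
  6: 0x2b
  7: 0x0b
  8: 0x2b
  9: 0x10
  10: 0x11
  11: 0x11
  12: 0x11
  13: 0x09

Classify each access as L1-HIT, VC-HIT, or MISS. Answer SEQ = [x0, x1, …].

SEQ = [MISS, L1-HIT, MISS, MISS, L1-HIT, L1-HIT, L1-HIT, VC-HIT, VC-HIT, VC-HIT, L1-HIT, L1-HIT, L1-HIT, VC-HIT]

#0 0x8→b2/s0 MISS; vc=[]
#1 0x8→b2/s0 L1-HIT; vc=[]
#2 0x11→b4/s0 MISS; vc=[2]
#3 0x29→b10/s0 MISS; vc=[2,4]
#4 0x2a→b10/s0 L1-HIT; vc=[2,4]
#5 0x28→b10/s0 L1-HIT; vc=[2,4]
#6 0x2b→b10/s0 L1-HIT; vc=[2,4]
#7 0xb→b2/s0 VC-HIT; vc=[10,4]
#8 0x2b→b10/s0 VC-HIT; vc=[2,4]
#9 0x10→b4/s0 VC-HIT; vc=[2,10]
#10 0x11→b4/s0 L1-HIT; vc=[2,10]
#11 0x11→b4/s0 L1-HIT; vc=[2,10]
#12 0x11→b4/s0 L1-HIT; vc=[2,10]
#13 0x9→b2/s0 VC-HIT; vc=[4,10]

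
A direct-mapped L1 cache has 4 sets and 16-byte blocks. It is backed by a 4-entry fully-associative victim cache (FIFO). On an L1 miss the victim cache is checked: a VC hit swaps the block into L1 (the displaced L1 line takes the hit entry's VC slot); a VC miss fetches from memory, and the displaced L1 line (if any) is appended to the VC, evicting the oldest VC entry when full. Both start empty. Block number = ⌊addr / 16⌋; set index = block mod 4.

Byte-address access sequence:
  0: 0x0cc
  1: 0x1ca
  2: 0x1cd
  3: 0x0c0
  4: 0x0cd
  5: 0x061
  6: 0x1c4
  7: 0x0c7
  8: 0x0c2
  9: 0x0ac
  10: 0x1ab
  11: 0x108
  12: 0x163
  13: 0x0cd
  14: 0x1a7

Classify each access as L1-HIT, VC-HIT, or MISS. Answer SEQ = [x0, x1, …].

SEQ = [MISS, MISS, L1-HIT, VC-HIT, L1-HIT, MISS, VC-HIT, VC-HIT, L1-HIT, MISS, MISS, MISS, MISS, VC-HIT, VC-HIT]

  [0] addr=0xcc blk=12 s=0: MISS | VC []
  [1] addr=0x1ca blk=28 s=0: MISS | VC [12]
  [2] addr=0x1cd blk=28 s=0: L1-HIT | VC [12]
  [3] addr=0xc0 blk=12 s=0: VC-HIT | VC [28]
  [4] addr=0xcd blk=12 s=0: L1-HIT | VC [28]
  [5] addr=0x61 blk=6 s=2: MISS | VC [28]
  [6] addr=0x1c4 blk=28 s=0: VC-HIT | VC [12]
  [7] addr=0xc7 blk=12 s=0: VC-HIT | VC [28]
  [8] addr=0xc2 blk=12 s=0: L1-HIT | VC [28]
  [9] addr=0xac blk=10 s=2: MISS | VC [28, 6]
  [10] addr=0x1ab blk=26 s=2: MISS | VC [28, 6, 10]
  [11] addr=0x108 blk=16 s=0: MISS | VC [28, 6, 10, 12]
  [12] addr=0x163 blk=22 s=2: MISS | VC [6, 10, 12, 26]
  [13] addr=0xcd blk=12 s=0: VC-HIT | VC [6, 10, 16, 26]
  [14] addr=0x1a7 blk=26 s=2: VC-HIT | VC [6, 10, 16, 22]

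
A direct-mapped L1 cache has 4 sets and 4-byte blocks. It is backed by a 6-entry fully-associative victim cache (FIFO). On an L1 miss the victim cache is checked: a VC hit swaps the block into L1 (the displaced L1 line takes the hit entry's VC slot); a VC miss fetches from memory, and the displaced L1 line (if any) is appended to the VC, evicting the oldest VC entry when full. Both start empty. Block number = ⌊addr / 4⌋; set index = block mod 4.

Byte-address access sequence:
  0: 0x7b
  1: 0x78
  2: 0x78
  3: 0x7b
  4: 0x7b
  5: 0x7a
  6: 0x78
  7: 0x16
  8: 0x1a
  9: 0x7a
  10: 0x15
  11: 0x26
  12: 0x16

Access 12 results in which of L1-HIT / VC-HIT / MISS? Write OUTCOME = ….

0: 0x7b (blk 30, set 2) → MISS  vc=[]
1: 0x78 (blk 30, set 2) → L1-HIT  vc=[]
2: 0x78 (blk 30, set 2) → L1-HIT  vc=[]
3: 0x7b (blk 30, set 2) → L1-HIT  vc=[]
4: 0x7b (blk 30, set 2) → L1-HIT  vc=[]
5: 0x7a (blk 30, set 2) → L1-HIT  vc=[]
6: 0x78 (blk 30, set 2) → L1-HIT  vc=[]
7: 0x16 (blk 5, set 1) → MISS  vc=[]
8: 0x1a (blk 6, set 2) → MISS  vc=[30]
9: 0x7a (blk 30, set 2) → VC-HIT  vc=[6]
10: 0x15 (blk 5, set 1) → L1-HIT  vc=[6]
11: 0x26 (blk 9, set 1) → MISS  vc=[6, 5]
12: 0x16 (blk 5, set 1) → VC-HIT  vc=[6, 9]

OUTCOME = VC-HIT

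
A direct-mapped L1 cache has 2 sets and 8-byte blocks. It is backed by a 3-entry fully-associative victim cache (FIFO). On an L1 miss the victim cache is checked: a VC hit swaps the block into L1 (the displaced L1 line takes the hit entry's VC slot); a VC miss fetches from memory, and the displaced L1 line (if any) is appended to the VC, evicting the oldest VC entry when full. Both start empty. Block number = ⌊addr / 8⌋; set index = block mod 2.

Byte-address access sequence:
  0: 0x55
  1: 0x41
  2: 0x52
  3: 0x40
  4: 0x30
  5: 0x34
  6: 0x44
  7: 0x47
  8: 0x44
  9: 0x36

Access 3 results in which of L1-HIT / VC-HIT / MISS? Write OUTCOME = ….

OUTCOME = VC-HIT

#0 0x55→b10/s0 MISS; vc=[]
#1 0x41→b8/s0 MISS; vc=[10]
#2 0x52→b10/s0 VC-HIT; vc=[8]
#3 0x40→b8/s0 VC-HIT; vc=[10]
#4 0x30→b6/s0 MISS; vc=[10,8]
#5 0x34→b6/s0 L1-HIT; vc=[10,8]
#6 0x44→b8/s0 VC-HIT; vc=[10,6]
#7 0x47→b8/s0 L1-HIT; vc=[10,6]
#8 0x44→b8/s0 L1-HIT; vc=[10,6]
#9 0x36→b6/s0 VC-HIT; vc=[10,8]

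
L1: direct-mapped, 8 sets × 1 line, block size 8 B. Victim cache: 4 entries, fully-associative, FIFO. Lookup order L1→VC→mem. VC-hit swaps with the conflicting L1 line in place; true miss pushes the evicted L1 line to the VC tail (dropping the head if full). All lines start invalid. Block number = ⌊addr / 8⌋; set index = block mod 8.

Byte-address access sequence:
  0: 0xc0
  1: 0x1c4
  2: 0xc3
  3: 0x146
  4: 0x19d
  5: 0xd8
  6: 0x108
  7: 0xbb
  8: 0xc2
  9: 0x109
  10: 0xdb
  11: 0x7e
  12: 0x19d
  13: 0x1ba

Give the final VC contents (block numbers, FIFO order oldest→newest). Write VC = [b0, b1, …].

VC = [40, 27, 23, 15]

0: 0xc0 (blk 24, set 0) → MISS  vc=[]
1: 0x1c4 (blk 56, set 0) → MISS  vc=[24]
2: 0xc3 (blk 24, set 0) → VC-HIT  vc=[56]
3: 0x146 (blk 40, set 0) → MISS  vc=[56, 24]
4: 0x19d (blk 51, set 3) → MISS  vc=[56, 24]
5: 0xd8 (blk 27, set 3) → MISS  vc=[56, 24, 51]
6: 0x108 (blk 33, set 1) → MISS  vc=[56, 24, 51]
7: 0xbb (blk 23, set 7) → MISS  vc=[56, 24, 51]
8: 0xc2 (blk 24, set 0) → VC-HIT  vc=[56, 40, 51]
9: 0x109 (blk 33, set 1) → L1-HIT  vc=[56, 40, 51]
10: 0xdb (blk 27, set 3) → L1-HIT  vc=[56, 40, 51]
11: 0x7e (blk 15, set 7) → MISS  vc=[56, 40, 51, 23]
12: 0x19d (blk 51, set 3) → VC-HIT  vc=[56, 40, 27, 23]
13: 0x1ba (blk 55, set 7) → MISS  vc=[40, 27, 23, 15]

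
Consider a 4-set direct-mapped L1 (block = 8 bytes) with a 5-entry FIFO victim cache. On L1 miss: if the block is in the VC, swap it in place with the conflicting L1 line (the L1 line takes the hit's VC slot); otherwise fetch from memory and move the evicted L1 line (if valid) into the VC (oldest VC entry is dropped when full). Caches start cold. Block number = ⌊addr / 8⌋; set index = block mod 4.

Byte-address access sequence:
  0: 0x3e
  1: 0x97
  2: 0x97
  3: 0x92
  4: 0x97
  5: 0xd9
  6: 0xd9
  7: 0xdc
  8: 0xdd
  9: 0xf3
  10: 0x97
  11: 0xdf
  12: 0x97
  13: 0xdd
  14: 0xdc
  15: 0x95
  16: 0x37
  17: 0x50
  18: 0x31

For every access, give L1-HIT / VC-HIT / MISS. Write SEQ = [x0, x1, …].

#0 0x3e→b7/s3 MISS; vc=[]
#1 0x97→b18/s2 MISS; vc=[]
#2 0x97→b18/s2 L1-HIT; vc=[]
#3 0x92→b18/s2 L1-HIT; vc=[]
#4 0x97→b18/s2 L1-HIT; vc=[]
#5 0xd9→b27/s3 MISS; vc=[7]
#6 0xd9→b27/s3 L1-HIT; vc=[7]
#7 0xdc→b27/s3 L1-HIT; vc=[7]
#8 0xdd→b27/s3 L1-HIT; vc=[7]
#9 0xf3→b30/s2 MISS; vc=[7,18]
#10 0x97→b18/s2 VC-HIT; vc=[7,30]
#11 0xdf→b27/s3 L1-HIT; vc=[7,30]
#12 0x97→b18/s2 L1-HIT; vc=[7,30]
#13 0xdd→b27/s3 L1-HIT; vc=[7,30]
#14 0xdc→b27/s3 L1-HIT; vc=[7,30]
#15 0x95→b18/s2 L1-HIT; vc=[7,30]
#16 0x37→b6/s2 MISS; vc=[7,30,18]
#17 0x50→b10/s2 MISS; vc=[7,30,18,6]
#18 0x31→b6/s2 VC-HIT; vc=[7,30,18,10]

SEQ = [MISS, MISS, L1-HIT, L1-HIT, L1-HIT, MISS, L1-HIT, L1-HIT, L1-HIT, MISS, VC-HIT, L1-HIT, L1-HIT, L1-HIT, L1-HIT, L1-HIT, MISS, MISS, VC-HIT]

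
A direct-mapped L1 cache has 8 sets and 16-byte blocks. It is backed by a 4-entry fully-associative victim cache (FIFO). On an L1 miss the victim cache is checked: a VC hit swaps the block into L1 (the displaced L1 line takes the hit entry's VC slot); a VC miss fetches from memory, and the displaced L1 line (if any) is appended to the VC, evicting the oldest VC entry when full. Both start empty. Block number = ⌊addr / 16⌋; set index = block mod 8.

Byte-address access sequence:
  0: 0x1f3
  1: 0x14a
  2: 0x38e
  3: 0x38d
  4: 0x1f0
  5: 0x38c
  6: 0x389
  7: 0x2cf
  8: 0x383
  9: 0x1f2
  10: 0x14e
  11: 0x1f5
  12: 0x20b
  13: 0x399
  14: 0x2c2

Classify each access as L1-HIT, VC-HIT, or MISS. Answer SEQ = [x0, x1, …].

SEQ = [MISS, MISS, MISS, L1-HIT, L1-HIT, L1-HIT, L1-HIT, MISS, L1-HIT, L1-HIT, VC-HIT, L1-HIT, MISS, MISS, VC-HIT]

  [0] addr=0x1f3 blk=31 s=7: MISS | VC []
  [1] addr=0x14a blk=20 s=4: MISS | VC []
  [2] addr=0x38e blk=56 s=0: MISS | VC []
  [3] addr=0x38d blk=56 s=0: L1-HIT | VC []
  [4] addr=0x1f0 blk=31 s=7: L1-HIT | VC []
  [5] addr=0x38c blk=56 s=0: L1-HIT | VC []
  [6] addr=0x389 blk=56 s=0: L1-HIT | VC []
  [7] addr=0x2cf blk=44 s=4: MISS | VC [20]
  [8] addr=0x383 blk=56 s=0: L1-HIT | VC [20]
  [9] addr=0x1f2 blk=31 s=7: L1-HIT | VC [20]
  [10] addr=0x14e blk=20 s=4: VC-HIT | VC [44]
  [11] addr=0x1f5 blk=31 s=7: L1-HIT | VC [44]
  [12] addr=0x20b blk=32 s=0: MISS | VC [44, 56]
  [13] addr=0x399 blk=57 s=1: MISS | VC [44, 56]
  [14] addr=0x2c2 blk=44 s=4: VC-HIT | VC [20, 56]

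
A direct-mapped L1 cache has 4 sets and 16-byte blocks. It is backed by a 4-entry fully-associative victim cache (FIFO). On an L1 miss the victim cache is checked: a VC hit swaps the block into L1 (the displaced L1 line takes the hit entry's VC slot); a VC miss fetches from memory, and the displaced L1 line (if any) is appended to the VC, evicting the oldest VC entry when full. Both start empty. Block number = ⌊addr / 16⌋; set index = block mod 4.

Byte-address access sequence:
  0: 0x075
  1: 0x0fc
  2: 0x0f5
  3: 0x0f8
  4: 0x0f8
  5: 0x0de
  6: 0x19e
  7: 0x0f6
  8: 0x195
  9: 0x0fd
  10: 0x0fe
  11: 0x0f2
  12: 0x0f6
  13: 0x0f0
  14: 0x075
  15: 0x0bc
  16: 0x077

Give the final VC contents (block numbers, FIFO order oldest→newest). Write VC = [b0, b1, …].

VC = [15, 13, 11]

#0 0x75→b7/s3 MISS; vc=[]
#1 0xfc→b15/s3 MISS; vc=[7]
#2 0xf5→b15/s3 L1-HIT; vc=[7]
#3 0xf8→b15/s3 L1-HIT; vc=[7]
#4 0xf8→b15/s3 L1-HIT; vc=[7]
#5 0xde→b13/s1 MISS; vc=[7]
#6 0x19e→b25/s1 MISS; vc=[7,13]
#7 0xf6→b15/s3 L1-HIT; vc=[7,13]
#8 0x195→b25/s1 L1-HIT; vc=[7,13]
#9 0xfd→b15/s3 L1-HIT; vc=[7,13]
#10 0xfe→b15/s3 L1-HIT; vc=[7,13]
#11 0xf2→b15/s3 L1-HIT; vc=[7,13]
#12 0xf6→b15/s3 L1-HIT; vc=[7,13]
#13 0xf0→b15/s3 L1-HIT; vc=[7,13]
#14 0x75→b7/s3 VC-HIT; vc=[15,13]
#15 0xbc→b11/s3 MISS; vc=[15,13,7]
#16 0x77→b7/s3 VC-HIT; vc=[15,13,11]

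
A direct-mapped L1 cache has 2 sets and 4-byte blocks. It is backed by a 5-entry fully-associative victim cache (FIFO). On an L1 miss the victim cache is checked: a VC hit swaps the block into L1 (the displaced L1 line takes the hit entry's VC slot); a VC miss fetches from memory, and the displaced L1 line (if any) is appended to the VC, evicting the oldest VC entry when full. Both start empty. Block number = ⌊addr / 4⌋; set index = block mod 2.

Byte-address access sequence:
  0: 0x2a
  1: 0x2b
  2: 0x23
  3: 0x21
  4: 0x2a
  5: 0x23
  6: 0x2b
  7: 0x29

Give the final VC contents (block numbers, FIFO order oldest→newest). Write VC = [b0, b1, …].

VC = [8]

  [0] addr=0x2a blk=10 s=0: MISS | VC []
  [1] addr=0x2b blk=10 s=0: L1-HIT | VC []
  [2] addr=0x23 blk=8 s=0: MISS | VC [10]
  [3] addr=0x21 blk=8 s=0: L1-HIT | VC [10]
  [4] addr=0x2a blk=10 s=0: VC-HIT | VC [8]
  [5] addr=0x23 blk=8 s=0: VC-HIT | VC [10]
  [6] addr=0x2b blk=10 s=0: VC-HIT | VC [8]
  [7] addr=0x29 blk=10 s=0: L1-HIT | VC [8]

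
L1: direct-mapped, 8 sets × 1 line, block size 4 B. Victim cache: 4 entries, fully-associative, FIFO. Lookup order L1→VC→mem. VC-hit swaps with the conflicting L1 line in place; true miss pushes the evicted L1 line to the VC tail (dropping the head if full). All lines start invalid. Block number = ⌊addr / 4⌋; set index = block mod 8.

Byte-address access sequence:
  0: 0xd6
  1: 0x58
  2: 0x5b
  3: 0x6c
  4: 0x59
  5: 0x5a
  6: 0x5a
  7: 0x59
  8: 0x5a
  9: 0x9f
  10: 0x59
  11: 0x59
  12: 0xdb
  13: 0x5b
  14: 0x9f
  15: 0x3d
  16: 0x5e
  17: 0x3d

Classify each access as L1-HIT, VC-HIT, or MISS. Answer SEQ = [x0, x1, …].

#0 0xd6→b53/s5 MISS; vc=[]
#1 0x58→b22/s6 MISS; vc=[]
#2 0x5b→b22/s6 L1-HIT; vc=[]
#3 0x6c→b27/s3 MISS; vc=[]
#4 0x59→b22/s6 L1-HIT; vc=[]
#5 0x5a→b22/s6 L1-HIT; vc=[]
#6 0x5a→b22/s6 L1-HIT; vc=[]
#7 0x59→b22/s6 L1-HIT; vc=[]
#8 0x5a→b22/s6 L1-HIT; vc=[]
#9 0x9f→b39/s7 MISS; vc=[]
#10 0x59→b22/s6 L1-HIT; vc=[]
#11 0x59→b22/s6 L1-HIT; vc=[]
#12 0xdb→b54/s6 MISS; vc=[22]
#13 0x5b→b22/s6 VC-HIT; vc=[54]
#14 0x9f→b39/s7 L1-HIT; vc=[54]
#15 0x3d→b15/s7 MISS; vc=[54,39]
#16 0x5e→b23/s7 MISS; vc=[54,39,15]
#17 0x3d→b15/s7 VC-HIT; vc=[54,39,23]

SEQ = [MISS, MISS, L1-HIT, MISS, L1-HIT, L1-HIT, L1-HIT, L1-HIT, L1-HIT, MISS, L1-HIT, L1-HIT, MISS, VC-HIT, L1-HIT, MISS, MISS, VC-HIT]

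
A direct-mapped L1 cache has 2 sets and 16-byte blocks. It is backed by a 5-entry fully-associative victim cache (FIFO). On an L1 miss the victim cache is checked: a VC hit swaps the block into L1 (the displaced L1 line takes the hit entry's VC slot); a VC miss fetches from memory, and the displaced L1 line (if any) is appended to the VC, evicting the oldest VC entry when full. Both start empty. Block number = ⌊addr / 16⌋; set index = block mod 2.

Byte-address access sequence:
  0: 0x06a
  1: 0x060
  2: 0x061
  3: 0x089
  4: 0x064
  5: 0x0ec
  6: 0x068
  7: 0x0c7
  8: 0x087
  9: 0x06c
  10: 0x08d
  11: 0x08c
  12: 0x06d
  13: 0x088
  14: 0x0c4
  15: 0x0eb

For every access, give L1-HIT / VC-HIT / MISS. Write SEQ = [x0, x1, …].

#0 0x6a→b6/s0 MISS; vc=[]
#1 0x60→b6/s0 L1-HIT; vc=[]
#2 0x61→b6/s0 L1-HIT; vc=[]
#3 0x89→b8/s0 MISS; vc=[6]
#4 0x64→b6/s0 VC-HIT; vc=[8]
#5 0xec→b14/s0 MISS; vc=[8,6]
#6 0x68→b6/s0 VC-HIT; vc=[8,14]
#7 0xc7→b12/s0 MISS; vc=[8,14,6]
#8 0x87→b8/s0 VC-HIT; vc=[12,14,6]
#9 0x6c→b6/s0 VC-HIT; vc=[12,14,8]
#10 0x8d→b8/s0 VC-HIT; vc=[12,14,6]
#11 0x8c→b8/s0 L1-HIT; vc=[12,14,6]
#12 0x6d→b6/s0 VC-HIT; vc=[12,14,8]
#13 0x88→b8/s0 VC-HIT; vc=[12,14,6]
#14 0xc4→b12/s0 VC-HIT; vc=[8,14,6]
#15 0xeb→b14/s0 VC-HIT; vc=[8,12,6]

SEQ = [MISS, L1-HIT, L1-HIT, MISS, VC-HIT, MISS, VC-HIT, MISS, VC-HIT, VC-HIT, VC-HIT, L1-HIT, VC-HIT, VC-HIT, VC-HIT, VC-HIT]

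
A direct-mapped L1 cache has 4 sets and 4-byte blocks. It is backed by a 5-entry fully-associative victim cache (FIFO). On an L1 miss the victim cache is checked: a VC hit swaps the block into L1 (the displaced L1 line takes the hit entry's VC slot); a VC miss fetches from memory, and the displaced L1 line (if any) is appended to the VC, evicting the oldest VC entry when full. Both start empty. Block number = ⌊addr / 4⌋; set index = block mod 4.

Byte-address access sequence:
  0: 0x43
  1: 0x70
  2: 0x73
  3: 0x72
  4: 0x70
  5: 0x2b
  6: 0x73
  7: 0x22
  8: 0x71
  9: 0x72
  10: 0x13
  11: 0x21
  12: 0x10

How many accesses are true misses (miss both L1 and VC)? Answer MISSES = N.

0: 0x43 (blk 16, set 0) → MISS  vc=[]
1: 0x70 (blk 28, set 0) → MISS  vc=[16]
2: 0x73 (blk 28, set 0) → L1-HIT  vc=[16]
3: 0x72 (blk 28, set 0) → L1-HIT  vc=[16]
4: 0x70 (blk 28, set 0) → L1-HIT  vc=[16]
5: 0x2b (blk 10, set 2) → MISS  vc=[16]
6: 0x73 (blk 28, set 0) → L1-HIT  vc=[16]
7: 0x22 (blk 8, set 0) → MISS  vc=[16, 28]
8: 0x71 (blk 28, set 0) → VC-HIT  vc=[16, 8]
9: 0x72 (blk 28, set 0) → L1-HIT  vc=[16, 8]
10: 0x13 (blk 4, set 0) → MISS  vc=[16, 8, 28]
11: 0x21 (blk 8, set 0) → VC-HIT  vc=[16, 4, 28]
12: 0x10 (blk 4, set 0) → VC-HIT  vc=[16, 8, 28]

MISSES = 5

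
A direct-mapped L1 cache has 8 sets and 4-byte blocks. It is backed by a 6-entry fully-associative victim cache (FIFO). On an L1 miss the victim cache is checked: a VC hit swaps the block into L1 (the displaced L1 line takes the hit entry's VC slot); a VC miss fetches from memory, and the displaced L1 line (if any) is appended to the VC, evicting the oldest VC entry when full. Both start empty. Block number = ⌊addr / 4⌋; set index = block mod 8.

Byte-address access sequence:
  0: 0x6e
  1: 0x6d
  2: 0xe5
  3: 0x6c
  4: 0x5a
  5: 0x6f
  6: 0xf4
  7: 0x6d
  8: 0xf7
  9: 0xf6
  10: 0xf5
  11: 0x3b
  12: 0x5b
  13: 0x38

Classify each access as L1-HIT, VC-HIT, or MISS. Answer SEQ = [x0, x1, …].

SEQ = [MISS, L1-HIT, MISS, L1-HIT, MISS, L1-HIT, MISS, L1-HIT, L1-HIT, L1-HIT, L1-HIT, MISS, VC-HIT, VC-HIT]

#0 0x6e→b27/s3 MISS; vc=[]
#1 0x6d→b27/s3 L1-HIT; vc=[]
#2 0xe5→b57/s1 MISS; vc=[]
#3 0x6c→b27/s3 L1-HIT; vc=[]
#4 0x5a→b22/s6 MISS; vc=[]
#5 0x6f→b27/s3 L1-HIT; vc=[]
#6 0xf4→b61/s5 MISS; vc=[]
#7 0x6d→b27/s3 L1-HIT; vc=[]
#8 0xf7→b61/s5 L1-HIT; vc=[]
#9 0xf6→b61/s5 L1-HIT; vc=[]
#10 0xf5→b61/s5 L1-HIT; vc=[]
#11 0x3b→b14/s6 MISS; vc=[22]
#12 0x5b→b22/s6 VC-HIT; vc=[14]
#13 0x38→b14/s6 VC-HIT; vc=[22]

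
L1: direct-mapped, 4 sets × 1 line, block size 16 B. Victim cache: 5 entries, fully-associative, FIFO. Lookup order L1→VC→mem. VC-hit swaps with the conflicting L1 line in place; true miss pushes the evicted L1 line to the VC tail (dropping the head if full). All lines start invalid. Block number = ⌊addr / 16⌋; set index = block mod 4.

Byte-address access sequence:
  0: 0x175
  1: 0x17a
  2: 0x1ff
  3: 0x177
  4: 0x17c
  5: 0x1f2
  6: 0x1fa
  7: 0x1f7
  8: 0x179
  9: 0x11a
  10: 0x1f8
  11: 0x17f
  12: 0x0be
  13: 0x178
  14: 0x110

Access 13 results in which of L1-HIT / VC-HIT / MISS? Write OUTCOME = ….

OUTCOME = VC-HIT

0: 0x175 (blk 23, set 3) → MISS  vc=[]
1: 0x17a (blk 23, set 3) → L1-HIT  vc=[]
2: 0x1ff (blk 31, set 3) → MISS  vc=[23]
3: 0x177 (blk 23, set 3) → VC-HIT  vc=[31]
4: 0x17c (blk 23, set 3) → L1-HIT  vc=[31]
5: 0x1f2 (blk 31, set 3) → VC-HIT  vc=[23]
6: 0x1fa (blk 31, set 3) → L1-HIT  vc=[23]
7: 0x1f7 (blk 31, set 3) → L1-HIT  vc=[23]
8: 0x179 (blk 23, set 3) → VC-HIT  vc=[31]
9: 0x11a (blk 17, set 1) → MISS  vc=[31]
10: 0x1f8 (blk 31, set 3) → VC-HIT  vc=[23]
11: 0x17f (blk 23, set 3) → VC-HIT  vc=[31]
12: 0xbe (blk 11, set 3) → MISS  vc=[31, 23]
13: 0x178 (blk 23, set 3) → VC-HIT  vc=[31, 11]
14: 0x110 (blk 17, set 1) → L1-HIT  vc=[31, 11]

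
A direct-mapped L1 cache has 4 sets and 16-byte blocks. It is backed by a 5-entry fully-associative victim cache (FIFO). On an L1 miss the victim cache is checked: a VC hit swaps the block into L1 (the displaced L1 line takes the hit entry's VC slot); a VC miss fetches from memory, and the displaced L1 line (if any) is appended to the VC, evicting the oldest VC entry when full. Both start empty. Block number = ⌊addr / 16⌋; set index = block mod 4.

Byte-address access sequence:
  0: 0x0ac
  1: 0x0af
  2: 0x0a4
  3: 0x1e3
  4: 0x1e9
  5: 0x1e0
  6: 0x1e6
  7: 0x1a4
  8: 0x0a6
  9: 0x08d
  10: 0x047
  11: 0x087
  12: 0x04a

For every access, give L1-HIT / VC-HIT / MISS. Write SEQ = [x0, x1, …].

  [0] addr=0xac blk=10 s=2: MISS | VC []
  [1] addr=0xaf blk=10 s=2: L1-HIT | VC []
  [2] addr=0xa4 blk=10 s=2: L1-HIT | VC []
  [3] addr=0x1e3 blk=30 s=2: MISS | VC [10]
  [4] addr=0x1e9 blk=30 s=2: L1-HIT | VC [10]
  [5] addr=0x1e0 blk=30 s=2: L1-HIT | VC [10]
  [6] addr=0x1e6 blk=30 s=2: L1-HIT | VC [10]
  [7] addr=0x1a4 blk=26 s=2: MISS | VC [10, 30]
  [8] addr=0xa6 blk=10 s=2: VC-HIT | VC [26, 30]
  [9] addr=0x8d blk=8 s=0: MISS | VC [26, 30]
  [10] addr=0x47 blk=4 s=0: MISS | VC [26, 30, 8]
  [11] addr=0x87 blk=8 s=0: VC-HIT | VC [26, 30, 4]
  [12] addr=0x4a blk=4 s=0: VC-HIT | VC [26, 30, 8]

SEQ = [MISS, L1-HIT, L1-HIT, MISS, L1-HIT, L1-HIT, L1-HIT, MISS, VC-HIT, MISS, MISS, VC-HIT, VC-HIT]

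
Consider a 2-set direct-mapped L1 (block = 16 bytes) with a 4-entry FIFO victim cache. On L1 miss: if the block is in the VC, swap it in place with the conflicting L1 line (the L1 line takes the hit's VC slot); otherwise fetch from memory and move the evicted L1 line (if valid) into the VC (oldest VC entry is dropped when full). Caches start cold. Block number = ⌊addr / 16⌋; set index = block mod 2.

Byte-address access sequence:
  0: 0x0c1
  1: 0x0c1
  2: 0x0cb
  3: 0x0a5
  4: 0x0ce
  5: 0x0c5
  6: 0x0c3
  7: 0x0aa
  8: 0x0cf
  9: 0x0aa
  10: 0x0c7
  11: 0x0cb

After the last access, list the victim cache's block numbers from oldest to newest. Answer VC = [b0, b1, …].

  [0] addr=0xc1 blk=12 s=0: MISS | VC []
  [1] addr=0xc1 blk=12 s=0: L1-HIT | VC []
  [2] addr=0xcb blk=12 s=0: L1-HIT | VC []
  [3] addr=0xa5 blk=10 s=0: MISS | VC [12]
  [4] addr=0xce blk=12 s=0: VC-HIT | VC [10]
  [5] addr=0xc5 blk=12 s=0: L1-HIT | VC [10]
  [6] addr=0xc3 blk=12 s=0: L1-HIT | VC [10]
  [7] addr=0xaa blk=10 s=0: VC-HIT | VC [12]
  [8] addr=0xcf blk=12 s=0: VC-HIT | VC [10]
  [9] addr=0xaa blk=10 s=0: VC-HIT | VC [12]
  [10] addr=0xc7 blk=12 s=0: VC-HIT | VC [10]
  [11] addr=0xcb blk=12 s=0: L1-HIT | VC [10]

VC = [10]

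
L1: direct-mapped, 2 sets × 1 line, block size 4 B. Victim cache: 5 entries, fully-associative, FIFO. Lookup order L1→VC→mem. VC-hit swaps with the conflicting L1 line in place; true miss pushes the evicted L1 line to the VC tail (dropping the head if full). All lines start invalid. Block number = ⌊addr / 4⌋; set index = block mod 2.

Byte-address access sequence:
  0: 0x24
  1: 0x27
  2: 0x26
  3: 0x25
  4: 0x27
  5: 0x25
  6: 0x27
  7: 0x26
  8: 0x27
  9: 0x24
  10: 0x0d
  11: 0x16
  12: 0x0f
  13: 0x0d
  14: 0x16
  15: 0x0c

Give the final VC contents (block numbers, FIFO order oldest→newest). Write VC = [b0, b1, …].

0: 0x24 (blk 9, set 1) → MISS  vc=[]
1: 0x27 (blk 9, set 1) → L1-HIT  vc=[]
2: 0x26 (blk 9, set 1) → L1-HIT  vc=[]
3: 0x25 (blk 9, set 1) → L1-HIT  vc=[]
4: 0x27 (blk 9, set 1) → L1-HIT  vc=[]
5: 0x25 (blk 9, set 1) → L1-HIT  vc=[]
6: 0x27 (blk 9, set 1) → L1-HIT  vc=[]
7: 0x26 (blk 9, set 1) → L1-HIT  vc=[]
8: 0x27 (blk 9, set 1) → L1-HIT  vc=[]
9: 0x24 (blk 9, set 1) → L1-HIT  vc=[]
10: 0xd (blk 3, set 1) → MISS  vc=[9]
11: 0x16 (blk 5, set 1) → MISS  vc=[9, 3]
12: 0xf (blk 3, set 1) → VC-HIT  vc=[9, 5]
13: 0xd (blk 3, set 1) → L1-HIT  vc=[9, 5]
14: 0x16 (blk 5, set 1) → VC-HIT  vc=[9, 3]
15: 0xc (blk 3, set 1) → VC-HIT  vc=[9, 5]

VC = [9, 5]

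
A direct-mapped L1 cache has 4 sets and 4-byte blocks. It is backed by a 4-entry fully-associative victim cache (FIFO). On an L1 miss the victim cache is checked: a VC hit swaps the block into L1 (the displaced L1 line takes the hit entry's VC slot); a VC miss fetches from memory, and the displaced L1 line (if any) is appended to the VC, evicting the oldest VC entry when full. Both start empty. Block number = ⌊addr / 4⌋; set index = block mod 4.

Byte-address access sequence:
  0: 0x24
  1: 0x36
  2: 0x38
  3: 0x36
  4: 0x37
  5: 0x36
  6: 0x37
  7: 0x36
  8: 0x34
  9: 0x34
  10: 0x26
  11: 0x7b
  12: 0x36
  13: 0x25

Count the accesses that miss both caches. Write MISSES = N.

  [0] addr=0x24 blk=9 s=1: MISS | VC []
  [1] addr=0x36 blk=13 s=1: MISS | VC [9]
  [2] addr=0x38 blk=14 s=2: MISS | VC [9]
  [3] addr=0x36 blk=13 s=1: L1-HIT | VC [9]
  [4] addr=0x37 blk=13 s=1: L1-HIT | VC [9]
  [5] addr=0x36 blk=13 s=1: L1-HIT | VC [9]
  [6] addr=0x37 blk=13 s=1: L1-HIT | VC [9]
  [7] addr=0x36 blk=13 s=1: L1-HIT | VC [9]
  [8] addr=0x34 blk=13 s=1: L1-HIT | VC [9]
  [9] addr=0x34 blk=13 s=1: L1-HIT | VC [9]
  [10] addr=0x26 blk=9 s=1: VC-HIT | VC [13]
  [11] addr=0x7b blk=30 s=2: MISS | VC [13, 14]
  [12] addr=0x36 blk=13 s=1: VC-HIT | VC [9, 14]
  [13] addr=0x25 blk=9 s=1: VC-HIT | VC [13, 14]

MISSES = 4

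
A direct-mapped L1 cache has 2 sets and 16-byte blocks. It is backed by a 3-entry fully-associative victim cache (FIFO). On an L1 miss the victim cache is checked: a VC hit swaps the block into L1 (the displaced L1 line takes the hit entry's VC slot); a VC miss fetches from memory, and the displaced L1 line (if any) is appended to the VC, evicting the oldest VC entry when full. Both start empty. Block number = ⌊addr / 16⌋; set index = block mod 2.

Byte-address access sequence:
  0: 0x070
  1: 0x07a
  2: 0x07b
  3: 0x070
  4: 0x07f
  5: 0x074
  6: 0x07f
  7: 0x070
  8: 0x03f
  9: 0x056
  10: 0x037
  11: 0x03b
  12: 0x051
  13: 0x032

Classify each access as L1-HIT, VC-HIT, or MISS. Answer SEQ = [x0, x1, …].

0: 0x70 (blk 7, set 1) → MISS  vc=[]
1: 0x7a (blk 7, set 1) → L1-HIT  vc=[]
2: 0x7b (blk 7, set 1) → L1-HIT  vc=[]
3: 0x70 (blk 7, set 1) → L1-HIT  vc=[]
4: 0x7f (blk 7, set 1) → L1-HIT  vc=[]
5: 0x74 (blk 7, set 1) → L1-HIT  vc=[]
6: 0x7f (blk 7, set 1) → L1-HIT  vc=[]
7: 0x70 (blk 7, set 1) → L1-HIT  vc=[]
8: 0x3f (blk 3, set 1) → MISS  vc=[7]
9: 0x56 (blk 5, set 1) → MISS  vc=[7, 3]
10: 0x37 (blk 3, set 1) → VC-HIT  vc=[7, 5]
11: 0x3b (blk 3, set 1) → L1-HIT  vc=[7, 5]
12: 0x51 (blk 5, set 1) → VC-HIT  vc=[7, 3]
13: 0x32 (blk 3, set 1) → VC-HIT  vc=[7, 5]

SEQ = [MISS, L1-HIT, L1-HIT, L1-HIT, L1-HIT, L1-HIT, L1-HIT, L1-HIT, MISS, MISS, VC-HIT, L1-HIT, VC-HIT, VC-HIT]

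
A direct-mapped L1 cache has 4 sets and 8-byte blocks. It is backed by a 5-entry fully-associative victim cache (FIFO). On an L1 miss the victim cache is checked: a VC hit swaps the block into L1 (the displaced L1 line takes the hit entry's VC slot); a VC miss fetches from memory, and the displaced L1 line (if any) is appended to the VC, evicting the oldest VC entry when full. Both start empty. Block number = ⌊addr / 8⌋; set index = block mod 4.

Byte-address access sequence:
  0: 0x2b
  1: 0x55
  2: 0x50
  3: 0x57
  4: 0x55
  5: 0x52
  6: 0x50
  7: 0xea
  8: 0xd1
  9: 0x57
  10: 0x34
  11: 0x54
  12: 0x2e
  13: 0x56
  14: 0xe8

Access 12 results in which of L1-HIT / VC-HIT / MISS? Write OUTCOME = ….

OUTCOME = VC-HIT

  [0] addr=0x2b blk=5 s=1: MISS | VC []
  [1] addr=0x55 blk=10 s=2: MISS | VC []
  [2] addr=0x50 blk=10 s=2: L1-HIT | VC []
  [3] addr=0x57 blk=10 s=2: L1-HIT | VC []
  [4] addr=0x55 blk=10 s=2: L1-HIT | VC []
  [5] addr=0x52 blk=10 s=2: L1-HIT | VC []
  [6] addr=0x50 blk=10 s=2: L1-HIT | VC []
  [7] addr=0xea blk=29 s=1: MISS | VC [5]
  [8] addr=0xd1 blk=26 s=2: MISS | VC [5, 10]
  [9] addr=0x57 blk=10 s=2: VC-HIT | VC [5, 26]
  [10] addr=0x34 blk=6 s=2: MISS | VC [5, 26, 10]
  [11] addr=0x54 blk=10 s=2: VC-HIT | VC [5, 26, 6]
  [12] addr=0x2e blk=5 s=1: VC-HIT | VC [29, 26, 6]
  [13] addr=0x56 blk=10 s=2: L1-HIT | VC [29, 26, 6]
  [14] addr=0xe8 blk=29 s=1: VC-HIT | VC [5, 26, 6]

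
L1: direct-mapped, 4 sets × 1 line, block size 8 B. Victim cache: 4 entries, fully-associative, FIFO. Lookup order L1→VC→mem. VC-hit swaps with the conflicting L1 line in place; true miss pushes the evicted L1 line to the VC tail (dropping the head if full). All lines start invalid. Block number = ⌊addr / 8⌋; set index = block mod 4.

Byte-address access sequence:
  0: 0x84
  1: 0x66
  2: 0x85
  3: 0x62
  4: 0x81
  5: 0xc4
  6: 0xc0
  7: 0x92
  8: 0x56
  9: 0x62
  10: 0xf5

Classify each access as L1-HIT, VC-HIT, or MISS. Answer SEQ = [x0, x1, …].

#0 0x84→b16/s0 MISS; vc=[]
#1 0x66→b12/s0 MISS; vc=[16]
#2 0x85→b16/s0 VC-HIT; vc=[12]
#3 0x62→b12/s0 VC-HIT; vc=[16]
#4 0x81→b16/s0 VC-HIT; vc=[12]
#5 0xc4→b24/s0 MISS; vc=[12,16]
#6 0xc0→b24/s0 L1-HIT; vc=[12,16]
#7 0x92→b18/s2 MISS; vc=[12,16]
#8 0x56→b10/s2 MISS; vc=[12,16,18]
#9 0x62→b12/s0 VC-HIT; vc=[24,16,18]
#10 0xf5→b30/s2 MISS; vc=[24,16,18,10]

SEQ = [MISS, MISS, VC-HIT, VC-HIT, VC-HIT, MISS, L1-HIT, MISS, MISS, VC-HIT, MISS]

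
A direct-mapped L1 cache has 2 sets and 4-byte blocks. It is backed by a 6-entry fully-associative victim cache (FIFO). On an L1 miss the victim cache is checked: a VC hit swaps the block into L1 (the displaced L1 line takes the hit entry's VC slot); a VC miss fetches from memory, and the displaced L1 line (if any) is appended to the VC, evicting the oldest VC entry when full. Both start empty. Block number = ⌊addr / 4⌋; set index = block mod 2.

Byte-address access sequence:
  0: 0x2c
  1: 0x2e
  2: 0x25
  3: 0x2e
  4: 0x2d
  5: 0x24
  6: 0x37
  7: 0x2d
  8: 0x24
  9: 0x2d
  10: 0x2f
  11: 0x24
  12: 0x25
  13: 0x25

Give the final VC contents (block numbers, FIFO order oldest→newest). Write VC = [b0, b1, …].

#0 0x2c→b11/s1 MISS; vc=[]
#1 0x2e→b11/s1 L1-HIT; vc=[]
#2 0x25→b9/s1 MISS; vc=[11]
#3 0x2e→b11/s1 VC-HIT; vc=[9]
#4 0x2d→b11/s1 L1-HIT; vc=[9]
#5 0x24→b9/s1 VC-HIT; vc=[11]
#6 0x37→b13/s1 MISS; vc=[11,9]
#7 0x2d→b11/s1 VC-HIT; vc=[13,9]
#8 0x24→b9/s1 VC-HIT; vc=[13,11]
#9 0x2d→b11/s1 VC-HIT; vc=[13,9]
#10 0x2f→b11/s1 L1-HIT; vc=[13,9]
#11 0x24→b9/s1 VC-HIT; vc=[13,11]
#12 0x25→b9/s1 L1-HIT; vc=[13,11]
#13 0x25→b9/s1 L1-HIT; vc=[13,11]

VC = [13, 11]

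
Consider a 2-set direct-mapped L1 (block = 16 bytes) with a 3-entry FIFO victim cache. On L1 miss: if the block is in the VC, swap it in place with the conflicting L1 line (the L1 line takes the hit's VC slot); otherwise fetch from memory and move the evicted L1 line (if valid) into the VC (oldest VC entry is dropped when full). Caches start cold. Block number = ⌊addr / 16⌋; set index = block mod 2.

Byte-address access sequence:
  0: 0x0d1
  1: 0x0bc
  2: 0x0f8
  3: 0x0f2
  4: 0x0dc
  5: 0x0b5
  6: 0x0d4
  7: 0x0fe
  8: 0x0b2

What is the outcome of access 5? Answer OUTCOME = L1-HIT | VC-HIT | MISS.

  [0] addr=0xd1 blk=13 s=1: MISS | VC []
  [1] addr=0xbc blk=11 s=1: MISS | VC [13]
  [2] addr=0xf8 blk=15 s=1: MISS | VC [13, 11]
  [3] addr=0xf2 blk=15 s=1: L1-HIT | VC [13, 11]
  [4] addr=0xdc blk=13 s=1: VC-HIT | VC [15, 11]
  [5] addr=0xb5 blk=11 s=1: VC-HIT | VC [15, 13]
  [6] addr=0xd4 blk=13 s=1: VC-HIT | VC [15, 11]
  [7] addr=0xfe blk=15 s=1: VC-HIT | VC [13, 11]
  [8] addr=0xb2 blk=11 s=1: VC-HIT | VC [13, 15]

OUTCOME = VC-HIT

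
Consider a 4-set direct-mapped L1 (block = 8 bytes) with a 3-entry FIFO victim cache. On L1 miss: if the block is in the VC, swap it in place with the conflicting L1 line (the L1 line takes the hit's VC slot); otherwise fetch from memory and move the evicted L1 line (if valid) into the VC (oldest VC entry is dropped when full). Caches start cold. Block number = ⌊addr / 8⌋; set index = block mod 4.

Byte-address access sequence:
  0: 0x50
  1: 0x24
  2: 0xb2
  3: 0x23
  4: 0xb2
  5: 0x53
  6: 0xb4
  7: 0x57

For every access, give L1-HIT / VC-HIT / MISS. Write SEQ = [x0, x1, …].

0: 0x50 (blk 10, set 2) → MISS  vc=[]
1: 0x24 (blk 4, set 0) → MISS  vc=[]
2: 0xb2 (blk 22, set 2) → MISS  vc=[10]
3: 0x23 (blk 4, set 0) → L1-HIT  vc=[10]
4: 0xb2 (blk 22, set 2) → L1-HIT  vc=[10]
5: 0x53 (blk 10, set 2) → VC-HIT  vc=[22]
6: 0xb4 (blk 22, set 2) → VC-HIT  vc=[10]
7: 0x57 (blk 10, set 2) → VC-HIT  vc=[22]

SEQ = [MISS, MISS, MISS, L1-HIT, L1-HIT, VC-HIT, VC-HIT, VC-HIT]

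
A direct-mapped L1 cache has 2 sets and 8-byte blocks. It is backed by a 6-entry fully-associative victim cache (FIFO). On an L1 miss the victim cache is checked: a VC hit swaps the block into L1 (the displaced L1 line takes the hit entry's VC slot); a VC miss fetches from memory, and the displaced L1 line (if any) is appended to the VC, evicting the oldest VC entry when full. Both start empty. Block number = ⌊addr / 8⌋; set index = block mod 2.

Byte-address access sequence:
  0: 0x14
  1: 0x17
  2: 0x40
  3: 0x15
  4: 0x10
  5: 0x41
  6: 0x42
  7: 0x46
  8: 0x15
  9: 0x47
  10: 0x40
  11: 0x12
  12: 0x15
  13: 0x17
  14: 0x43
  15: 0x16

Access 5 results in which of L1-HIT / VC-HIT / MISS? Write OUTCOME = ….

OUTCOME = VC-HIT

  [0] addr=0x14 blk=2 s=0: MISS | VC []
  [1] addr=0x17 blk=2 s=0: L1-HIT | VC []
  [2] addr=0x40 blk=8 s=0: MISS | VC [2]
  [3] addr=0x15 blk=2 s=0: VC-HIT | VC [8]
  [4] addr=0x10 blk=2 s=0: L1-HIT | VC [8]
  [5] addr=0x41 blk=8 s=0: VC-HIT | VC [2]
  [6] addr=0x42 blk=8 s=0: L1-HIT | VC [2]
  [7] addr=0x46 blk=8 s=0: L1-HIT | VC [2]
  [8] addr=0x15 blk=2 s=0: VC-HIT | VC [8]
  [9] addr=0x47 blk=8 s=0: VC-HIT | VC [2]
  [10] addr=0x40 blk=8 s=0: L1-HIT | VC [2]
  [11] addr=0x12 blk=2 s=0: VC-HIT | VC [8]
  [12] addr=0x15 blk=2 s=0: L1-HIT | VC [8]
  [13] addr=0x17 blk=2 s=0: L1-HIT | VC [8]
  [14] addr=0x43 blk=8 s=0: VC-HIT | VC [2]
  [15] addr=0x16 blk=2 s=0: VC-HIT | VC [8]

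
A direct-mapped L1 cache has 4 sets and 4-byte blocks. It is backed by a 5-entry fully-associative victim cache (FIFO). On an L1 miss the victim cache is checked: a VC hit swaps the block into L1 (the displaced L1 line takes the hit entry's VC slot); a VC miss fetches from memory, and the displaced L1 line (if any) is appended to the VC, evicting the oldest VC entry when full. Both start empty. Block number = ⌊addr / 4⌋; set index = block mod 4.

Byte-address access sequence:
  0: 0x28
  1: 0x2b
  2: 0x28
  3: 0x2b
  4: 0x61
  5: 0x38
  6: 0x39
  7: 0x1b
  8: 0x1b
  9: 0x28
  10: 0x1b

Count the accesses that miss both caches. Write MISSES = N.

  [0] addr=0x28 blk=10 s=2: MISS | VC []
  [1] addr=0x2b blk=10 s=2: L1-HIT | VC []
  [2] addr=0x28 blk=10 s=2: L1-HIT | VC []
  [3] addr=0x2b blk=10 s=2: L1-HIT | VC []
  [4] addr=0x61 blk=24 s=0: MISS | VC []
  [5] addr=0x38 blk=14 s=2: MISS | VC [10]
  [6] addr=0x39 blk=14 s=2: L1-HIT | VC [10]
  [7] addr=0x1b blk=6 s=2: MISS | VC [10, 14]
  [8] addr=0x1b blk=6 s=2: L1-HIT | VC [10, 14]
  [9] addr=0x28 blk=10 s=2: VC-HIT | VC [6, 14]
  [10] addr=0x1b blk=6 s=2: VC-HIT | VC [10, 14]

MISSES = 4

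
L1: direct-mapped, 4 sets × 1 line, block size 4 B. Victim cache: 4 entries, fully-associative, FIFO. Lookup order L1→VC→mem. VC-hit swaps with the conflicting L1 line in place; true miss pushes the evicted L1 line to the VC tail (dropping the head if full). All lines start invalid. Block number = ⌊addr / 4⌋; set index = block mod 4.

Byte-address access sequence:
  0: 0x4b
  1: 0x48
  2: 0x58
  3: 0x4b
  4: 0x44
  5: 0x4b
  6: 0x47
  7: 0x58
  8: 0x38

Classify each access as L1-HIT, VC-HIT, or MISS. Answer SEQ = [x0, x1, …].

SEQ = [MISS, L1-HIT, MISS, VC-HIT, MISS, L1-HIT, L1-HIT, VC-HIT, MISS]

#0 0x4b→b18/s2 MISS; vc=[]
#1 0x48→b18/s2 L1-HIT; vc=[]
#2 0x58→b22/s2 MISS; vc=[18]
#3 0x4b→b18/s2 VC-HIT; vc=[22]
#4 0x44→b17/s1 MISS; vc=[22]
#5 0x4b→b18/s2 L1-HIT; vc=[22]
#6 0x47→b17/s1 L1-HIT; vc=[22]
#7 0x58→b22/s2 VC-HIT; vc=[18]
#8 0x38→b14/s2 MISS; vc=[18,22]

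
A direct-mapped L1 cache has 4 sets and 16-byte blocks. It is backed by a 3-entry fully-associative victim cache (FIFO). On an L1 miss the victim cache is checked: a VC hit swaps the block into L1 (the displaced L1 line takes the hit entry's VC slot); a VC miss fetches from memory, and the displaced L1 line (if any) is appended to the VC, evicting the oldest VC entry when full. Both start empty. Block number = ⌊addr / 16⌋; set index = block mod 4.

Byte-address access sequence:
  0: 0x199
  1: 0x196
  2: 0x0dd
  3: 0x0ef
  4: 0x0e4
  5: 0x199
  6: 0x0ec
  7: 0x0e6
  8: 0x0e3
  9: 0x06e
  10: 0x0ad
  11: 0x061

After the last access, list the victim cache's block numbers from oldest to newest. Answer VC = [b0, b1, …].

VC = [13, 14, 10]

0: 0x199 (blk 25, set 1) → MISS  vc=[]
1: 0x196 (blk 25, set 1) → L1-HIT  vc=[]
2: 0xdd (blk 13, set 1) → MISS  vc=[25]
3: 0xef (blk 14, set 2) → MISS  vc=[25]
4: 0xe4 (blk 14, set 2) → L1-HIT  vc=[25]
5: 0x199 (blk 25, set 1) → VC-HIT  vc=[13]
6: 0xec (blk 14, set 2) → L1-HIT  vc=[13]
7: 0xe6 (blk 14, set 2) → L1-HIT  vc=[13]
8: 0xe3 (blk 14, set 2) → L1-HIT  vc=[13]
9: 0x6e (blk 6, set 2) → MISS  vc=[13, 14]
10: 0xad (blk 10, set 2) → MISS  vc=[13, 14, 6]
11: 0x61 (blk 6, set 2) → VC-HIT  vc=[13, 14, 10]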